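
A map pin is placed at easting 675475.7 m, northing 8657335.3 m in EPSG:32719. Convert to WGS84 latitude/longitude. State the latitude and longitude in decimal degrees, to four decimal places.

lat -12.1410°, lon -67.3874°

Zone 19S: λ₀ = -69°, k₀ = 0.9996, false easting 500000 m, false northing 10000000 m.
Meridian distance M = (N − FN)/k₀ = -1343202.0 m.
Inverse transverse Mercator on WGS84 gives φ = -12.14100019°, λ = -67.38739967°.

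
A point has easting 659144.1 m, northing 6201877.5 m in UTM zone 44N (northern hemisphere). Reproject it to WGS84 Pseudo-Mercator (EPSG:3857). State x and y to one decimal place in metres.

Unproject from UTM 44N (λ₀ = 81°) → φ = 55.93590015°, λ = 83.54780004°.
Web Mercator (R = 6378137 m): x = 9300498.558 m, y = 7545665.758 m.

x 9300498.6 m, y 7545665.8 m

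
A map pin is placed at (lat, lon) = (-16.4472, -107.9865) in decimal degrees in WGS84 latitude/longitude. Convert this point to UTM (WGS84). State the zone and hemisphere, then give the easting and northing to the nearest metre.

Longitude -107.9865° lies in the 6° band [-108°, -102°), giving zone 13; latitude is south of the equator, so 13S.
Zone 13 central meridian λ₀ = 6×13 − 183 = -105°; Δλ = -2.9865°.
Transverse Mercator on WGS84 with k₀ = 0.9996 gives E = 181067.960 m, N = 8179241.877 m.

Zone 13S: E 181068 m, N 8179242 m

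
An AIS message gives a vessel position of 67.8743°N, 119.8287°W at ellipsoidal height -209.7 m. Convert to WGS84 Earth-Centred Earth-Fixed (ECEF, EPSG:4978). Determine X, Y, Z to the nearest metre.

X -1198313 m, Y -2089944 m, Z 5885633 m

WGS84: a = 6378137 m, e² = 0.006694380; N(φ) = a/√(1−e²sin²φ) = 6396536.657 m.
X = (N+h)·cosφ·cosλ = -1198312.673 m; Y = (N+h)·cosφ·sinλ = -2089943.688 m; Z = (N(1−e²)+h)·sinφ = 5885632.537 m.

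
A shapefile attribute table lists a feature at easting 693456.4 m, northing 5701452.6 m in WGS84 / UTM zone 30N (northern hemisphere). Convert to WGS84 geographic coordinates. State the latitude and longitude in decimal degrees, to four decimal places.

lat 51.4312°, lon -0.2169°

Zone 30N: λ₀ = -3°, k₀ = 0.9996, false easting 500000 m.
Meridian distance M = (N − FN)/k₀ = 5703734.1 m.
Inverse transverse Mercator on WGS84 gives φ = 51.43120006°, λ = -0.21690053°.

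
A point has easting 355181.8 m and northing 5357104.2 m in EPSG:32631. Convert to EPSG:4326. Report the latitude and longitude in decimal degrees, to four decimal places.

Zone 31N: λ₀ = 3°, k₀ = 0.9996, false easting 500000 m.
Meridian distance M = (N − FN)/k₀ = 5359247.9 m.
Inverse transverse Mercator on WGS84 gives φ = 48.35049956°, λ = 1.04529960°.

lat 48.3505°, lon 1.0453°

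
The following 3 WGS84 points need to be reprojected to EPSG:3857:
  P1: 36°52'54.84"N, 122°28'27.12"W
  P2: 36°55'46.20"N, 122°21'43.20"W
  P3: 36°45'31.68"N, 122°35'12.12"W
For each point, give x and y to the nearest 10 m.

P1: x -13633770 m, y 4422660 m; P2: x -13621280 m, y 4429280 m; P3: x -13646290 m, y 4405540 m

Web Mercator: x = R·λ, y = R·ln tan(π/4+φ/2), R = 6378137 m.
P1 (36.8819°, -122.4742°) → (-13633765.579, 4422657.930) m.
P2 (36.9295°, -122.3620°) → (-13621275.532, 4429284.547) m.
P3 (36.7588°, -122.5867°) → (-13646289.022, 4405539.732) m.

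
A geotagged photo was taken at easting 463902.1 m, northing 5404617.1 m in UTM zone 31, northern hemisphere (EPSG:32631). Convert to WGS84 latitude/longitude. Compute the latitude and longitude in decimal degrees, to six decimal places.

lat 48.793500°, lon 2.508500°

Zone 31N: λ₀ = 3°, k₀ = 0.9996, false easting 500000 m.
Meridian distance M = (N − FN)/k₀ = 5406779.8 m.
Inverse transverse Mercator on WGS84 gives φ = 48.79350041°, λ = 2.50849965°.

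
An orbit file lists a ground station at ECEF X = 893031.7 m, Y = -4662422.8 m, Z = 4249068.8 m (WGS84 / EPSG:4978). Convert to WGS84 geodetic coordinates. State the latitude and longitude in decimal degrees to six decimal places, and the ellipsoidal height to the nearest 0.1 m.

lat 42.022100°, lon -79.157000°, h 2451.5 m

λ = atan2(Y, X) = -79.15699971°; p = √(X²+Y²) = 4747177.3 m.
Bowring's method on WGS84 (a = 6378137 m, b = 6356752.314 m) gives φ = 42.02209997°, h = 2451.487 m.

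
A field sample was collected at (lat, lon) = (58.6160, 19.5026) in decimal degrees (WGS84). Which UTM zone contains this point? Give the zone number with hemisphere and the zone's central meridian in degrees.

UTM zone = ⌊(λ + 180)/6⌋ + 1; 19.5026° ∈ [18°, 24°) → zone 34.
Hemisphere: N (φ ≥ 0).
Central meridian λ₀ = 6×34 − 183 = 21°.

Zone 34N, central meridian 21°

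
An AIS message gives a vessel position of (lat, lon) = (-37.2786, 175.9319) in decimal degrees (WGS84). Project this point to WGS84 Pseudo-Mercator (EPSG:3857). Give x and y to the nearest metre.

Web Mercator is spherical with R = a = 6378137 m.
x = R·λ = 6378137 × 3.070590914 = 19584649.522 m.
y = R·ln tan(π/4 + φ/2) = 6378137 × -0.702087695 = -4478011.508 m.

x 19584650 m, y -4478012 m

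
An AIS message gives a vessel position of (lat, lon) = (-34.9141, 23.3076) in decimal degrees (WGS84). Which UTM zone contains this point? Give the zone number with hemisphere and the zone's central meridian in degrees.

UTM zone = ⌊(λ + 180)/6⌋ + 1; 23.3076° ∈ [18°, 24°) → zone 34.
Hemisphere: S (φ < 0).
Central meridian λ₀ = 6×34 − 183 = 21°.

Zone 34S, central meridian 21°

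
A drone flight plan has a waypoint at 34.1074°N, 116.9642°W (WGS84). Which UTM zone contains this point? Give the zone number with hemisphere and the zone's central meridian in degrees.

Zone 11N, central meridian -117°

UTM zone = ⌊(λ + 180)/6⌋ + 1; -116.9642° ∈ [-120°, -114°) → zone 11.
Hemisphere: N (φ ≥ 0).
Central meridian λ₀ = 6×11 − 183 = -117°.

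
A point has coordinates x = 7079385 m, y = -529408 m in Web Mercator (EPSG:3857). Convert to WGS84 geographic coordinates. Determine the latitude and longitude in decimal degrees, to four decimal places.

R = 6378137 m. λ = x/R = 63.59519748°.
φ = 2·arctan(exp(y/R)) − 90° = 2·arctan(0.92035) − 90° = -4.75030150°.

lat -4.7503°, lon 63.5952°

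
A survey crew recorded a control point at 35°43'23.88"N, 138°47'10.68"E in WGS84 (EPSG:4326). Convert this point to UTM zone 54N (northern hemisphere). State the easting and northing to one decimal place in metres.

Zone 54 central meridian λ₀ = 6×54 − 183 = 141°; Δλ = -2.2137°.
Transverse Mercator on WGS84 with k₀ = 0.9996 gives E = 299773.861 m, N = 3955518.162 m.

E 299773.9 m, N 3955518.2 m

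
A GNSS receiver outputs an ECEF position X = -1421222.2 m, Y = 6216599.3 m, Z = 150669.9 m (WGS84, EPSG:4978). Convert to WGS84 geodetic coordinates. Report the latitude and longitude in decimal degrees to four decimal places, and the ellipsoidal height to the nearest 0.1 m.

lat 1.3626°, lon 102.8775°, h 643.0 m

λ = atan2(Y, X) = 102.87749974°; p = √(X²+Y²) = 6376988.3 m.
Bowring's method on WGS84 (a = 6378137 m, b = 6356752.314 m) gives φ = 1.36260017°, h = 642.962 m.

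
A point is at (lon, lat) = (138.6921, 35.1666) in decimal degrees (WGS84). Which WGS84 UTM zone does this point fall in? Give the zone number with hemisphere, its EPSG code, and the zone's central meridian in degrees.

Zone 54N (EPSG:32654), central meridian 141°

UTM zone = ⌊(λ + 180)/6⌋ + 1; 138.6921° ∈ [138°, 144°) → zone 54.
Hemisphere: N (φ ≥ 0).
Central meridian λ₀ = 6×54 − 183 = 141°.
EPSG code: 32654.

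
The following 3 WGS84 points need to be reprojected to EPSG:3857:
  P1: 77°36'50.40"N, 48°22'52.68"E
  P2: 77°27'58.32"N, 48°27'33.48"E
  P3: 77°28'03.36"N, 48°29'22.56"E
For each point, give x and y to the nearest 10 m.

P1: x 5385780 m, y 14165220 m; P2: x 5394460 m, y 14088960 m; P3: x 5397840 m, y 14089680 m

Web Mercator: x = R·λ, y = R·ln tan(π/4+φ/2), R = 6378137 m.
P1 (77.6140°, 48.3813°) → (5385781.680, 14165219.362) m.
P2 (77.4662°, 48.4593°) → (5394464.600, 14088961.037) m.
P3 (77.4676°, 48.4896°) → (5397837.581, 14089679.215) m.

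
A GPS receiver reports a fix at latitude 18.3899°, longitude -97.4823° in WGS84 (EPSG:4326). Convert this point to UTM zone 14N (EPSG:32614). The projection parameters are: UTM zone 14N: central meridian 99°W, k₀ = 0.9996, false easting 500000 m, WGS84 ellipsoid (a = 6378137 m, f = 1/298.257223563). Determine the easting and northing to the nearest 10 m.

Zone 14 central meridian λ₀ = 6×14 − 183 = -99°; Δλ = +1.5177°.
Transverse Mercator on WGS84 with k₀ = 0.9996 gives E = 660326.019 m, N = 2033993.450 m.

E 660330 m, N 2033990 m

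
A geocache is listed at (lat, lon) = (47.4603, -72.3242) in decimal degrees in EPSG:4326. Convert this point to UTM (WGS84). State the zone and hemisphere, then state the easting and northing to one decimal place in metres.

Longitude -72.3242° lies in the 6° band [-78°, -72°), giving zone 18; latitude is north of the equator, so 18N.
Zone 18 central meridian λ₀ = 6×18 − 183 = -75°; Δλ = +2.6758°.
Transverse Mercator on WGS84 with k₀ = 0.9996 gives E = 701669.334 m, N = 5259788.590 m.

Zone 18N: E 701669.3 m, N 5259788.6 m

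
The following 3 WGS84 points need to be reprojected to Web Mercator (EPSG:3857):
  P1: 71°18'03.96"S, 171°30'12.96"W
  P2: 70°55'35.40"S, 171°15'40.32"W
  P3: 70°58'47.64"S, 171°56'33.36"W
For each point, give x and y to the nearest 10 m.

P1: x -19091690 m, y -11506020 m; P2: x -19064710 m, y -11377190 m; P3: x -19140560 m, y -11395400 m

Web Mercator: x = R·λ, y = R·ln tan(π/4+φ/2), R = 6378137 m.
P1 (-71.3011°, -171.5036°) → (-19091693.421, -11506019.621) m.
P2 (-70.9265°, -171.2612°) → (-19064709.577, -11377187.454) m.
P3 (-70.9799°, -171.9426°) → (-19140562.678, -11395402.990) m.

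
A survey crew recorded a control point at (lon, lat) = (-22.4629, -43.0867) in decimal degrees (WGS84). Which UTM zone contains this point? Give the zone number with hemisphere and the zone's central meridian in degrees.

Zone 27S, central meridian -21°

UTM zone = ⌊(λ + 180)/6⌋ + 1; -22.4629° ∈ [-24°, -18°) → zone 27.
Hemisphere: S (φ < 0).
Central meridian λ₀ = 6×27 − 183 = -21°.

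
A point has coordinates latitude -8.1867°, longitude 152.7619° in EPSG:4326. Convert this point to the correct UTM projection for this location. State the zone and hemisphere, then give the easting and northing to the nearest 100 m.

Zone 56S: E 473800 m, N 9095100 m

Longitude 152.7619° lies in the 6° band [150°, 156°), giving zone 56; latitude is south of the equator, so 56S.
Zone 56 central meridian λ₀ = 6×56 − 183 = 153°; Δλ = -0.2381°.
Transverse Mercator on WGS84 with k₀ = 0.9996 gives E = 473773.576 m, N = 9095054.321 m.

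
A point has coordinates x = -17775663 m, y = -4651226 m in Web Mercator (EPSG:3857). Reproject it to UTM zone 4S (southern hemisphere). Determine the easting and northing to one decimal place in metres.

Web Mercator inverse (R = 6378137 m) → φ = -38.50649684°, λ = -159.68149758°.
UTM 4S forward: E = 440579.880 m, N = 5737765.649999 m.

E 440579.9 m, N 5737765.6 m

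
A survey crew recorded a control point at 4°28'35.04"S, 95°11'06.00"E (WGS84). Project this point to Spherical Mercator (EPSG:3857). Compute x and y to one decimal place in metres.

Web Mercator is spherical with R = a = 6378137 m.
x = R·λ = 6378137 × 1.661291649 = 10595945.731 m.
y = R·ln tan(π/4 + φ/2) = 6378137 × -0.078207522 = -498818.289 m.

x 10595945.7 m, y -498818.3 m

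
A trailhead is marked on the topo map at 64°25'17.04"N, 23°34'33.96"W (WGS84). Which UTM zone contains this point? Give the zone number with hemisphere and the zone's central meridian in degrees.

UTM zone = ⌊(λ + 180)/6⌋ + 1; -23.5761° ∈ [-24°, -18°) → zone 27.
Hemisphere: N (φ ≥ 0).
Central meridian λ₀ = 6×27 − 183 = -21°.

Zone 27N, central meridian -21°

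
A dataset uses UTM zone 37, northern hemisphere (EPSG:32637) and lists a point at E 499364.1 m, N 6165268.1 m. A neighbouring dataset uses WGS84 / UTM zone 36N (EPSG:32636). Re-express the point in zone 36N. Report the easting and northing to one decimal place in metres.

E 876856.6 m, N 6181552.7 m

UTM 37N → geographic: φ = 55.63329964°, λ = 38.98989946°.
UTM 36N (λ₀ = 33°) forward: E = 876856.640 m, N = 6181552.739 m.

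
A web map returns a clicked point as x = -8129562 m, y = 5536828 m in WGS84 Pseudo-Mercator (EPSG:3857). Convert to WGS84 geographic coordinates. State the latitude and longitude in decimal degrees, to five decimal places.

lat 44.45950°, lon -73.02910°

R = 6378137 m. λ = x/R = -73.02909798°.
φ = 2·arctan(exp(y/R)) − 90° = 2·arctan(2.38237) − 90° = 44.45949730°.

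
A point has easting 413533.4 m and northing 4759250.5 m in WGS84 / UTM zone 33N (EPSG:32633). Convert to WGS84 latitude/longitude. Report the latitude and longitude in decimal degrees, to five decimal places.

Zone 33N: λ₀ = 15°, k₀ = 0.9996, false easting 500000 m.
Meridian distance M = (N − FN)/k₀ = 4761155.0 m.
Inverse transverse Mercator on WGS84 gives φ = 42.98100031°, λ = 13.93949991°.

lat 42.98100°, lon 13.93950°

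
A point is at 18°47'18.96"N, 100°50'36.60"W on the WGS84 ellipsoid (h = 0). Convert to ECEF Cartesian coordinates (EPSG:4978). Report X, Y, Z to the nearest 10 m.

WGS84: a = 6378137 m, e² = 0.006694380; N(φ) = a/√(1−e²sin²φ) = 6380352.750 m.
X = (N+h)·cosφ·cosλ = -1136355.971 m; Y = (N+h)·cosφ·sinλ = -5932512.695 m; Z = (N(1−e²)+h)·sinφ = 2041210.289 m.

X -1136360 m, Y -5932510 m, Z 2041210 m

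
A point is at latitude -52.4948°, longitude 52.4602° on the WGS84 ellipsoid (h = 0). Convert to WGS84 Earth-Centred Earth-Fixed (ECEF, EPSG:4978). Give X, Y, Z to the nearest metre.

WGS84: a = 6378137 m, e² = 0.006694380; N(φ) = a/√(1−e²sin²φ) = 6391614.890 m.
X = (N+h)·cosφ·cosλ = 2371095.742 m; Y = (N+h)·cosφ·sinλ = 3085631.729 m; Z = (N(1−e²)+h)·sinφ = -5036512.311 m.

X 2371096 m, Y 3085632 m, Z -5036512 m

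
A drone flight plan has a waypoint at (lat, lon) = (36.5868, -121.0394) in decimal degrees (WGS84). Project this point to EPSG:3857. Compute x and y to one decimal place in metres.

x -13474044.4 m, y 4381667.5 m

Web Mercator is spherical with R = a = 6378137 m.
x = R·λ = 6378137 × -2.112536055 = -13474044.374 m.
y = R·ln tan(π/4 + φ/2) = 6378137 × 0.686982339 = 4381667.472 m.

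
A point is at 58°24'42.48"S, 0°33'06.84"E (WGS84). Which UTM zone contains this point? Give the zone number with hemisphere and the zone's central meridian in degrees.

UTM zone = ⌊(λ + 180)/6⌋ + 1; 0.5519° ∈ [0°, 6°) → zone 31.
Hemisphere: S (φ < 0).
Central meridian λ₀ = 6×31 − 183 = 3°.

Zone 31S, central meridian 3°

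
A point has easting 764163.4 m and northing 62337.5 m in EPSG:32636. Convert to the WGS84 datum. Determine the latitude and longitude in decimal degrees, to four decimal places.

lat 0.5635°, lon 35.3734°

Zone 36N: λ₀ = 33°, k₀ = 0.9996, false easting 500000 m.
Meridian distance M = (N − FN)/k₀ = 62362.4 m.
Inverse transverse Mercator on WGS84 gives φ = 0.56349970°, λ = 35.37340033°.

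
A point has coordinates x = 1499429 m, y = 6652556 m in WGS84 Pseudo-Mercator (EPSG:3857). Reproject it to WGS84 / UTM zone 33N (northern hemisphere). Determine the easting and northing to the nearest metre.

E 393023 m, N 5670555 m

Web Mercator inverse (R = 6378137 m) → φ = 51.17639799°, λ = 13.46959988°.
UTM 33N forward: E = 393022.852 m, N = 5670554.505 m.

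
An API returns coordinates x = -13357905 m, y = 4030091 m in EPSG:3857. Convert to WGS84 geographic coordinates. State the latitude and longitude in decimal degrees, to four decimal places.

R = 6378137 m. λ = x/R = -119.99610225°.
φ = 2·arctan(exp(y/R)) − 90° = 2·arctan(1.88111) − 90° = 34.00959892°.

lat 34.0096°, lon -119.9961°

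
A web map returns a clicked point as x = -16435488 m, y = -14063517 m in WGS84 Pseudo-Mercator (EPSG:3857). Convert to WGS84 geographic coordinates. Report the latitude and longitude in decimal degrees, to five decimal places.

lat -77.41650°, lon -147.64250°

R = 6378137 m. λ = x/R = -147.64250072°.
φ = 2·arctan(exp(y/R)) − 90° = 2·arctan(0.11026) − 90° = -77.41650057°.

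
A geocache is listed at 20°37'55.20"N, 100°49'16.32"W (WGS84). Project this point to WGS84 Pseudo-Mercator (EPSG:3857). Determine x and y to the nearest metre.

Web Mercator is spherical with R = a = 6378137 m.
x = R·λ = 6378137 × -1.759661896 = -11223364.645 m.
y = R·ln tan(π/4 + φ/2) = 6378137 × 0.368140763 = 2348052.223 m.

x -11223365 m, y 2348052 m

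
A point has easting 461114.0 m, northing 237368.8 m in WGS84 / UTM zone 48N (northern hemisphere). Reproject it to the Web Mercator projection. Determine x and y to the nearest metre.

Unproject from UTM 48N (λ₀ = 105°) → φ = 2.14749967°, λ = 104.65029955°.
Web Mercator (R = 6378137 m): x = 11649618.057 m, y = 239114.562 m.

x 11649618 m, y 239115 m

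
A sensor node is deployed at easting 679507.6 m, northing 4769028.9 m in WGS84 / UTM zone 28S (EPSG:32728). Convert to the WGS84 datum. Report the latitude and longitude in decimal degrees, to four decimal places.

lat -47.2077°, lon -12.6296°

Zone 28S: λ₀ = -15°, k₀ = 0.9996, false easting 500000 m, false northing 10000000 m.
Meridian distance M = (N − FN)/k₀ = -5233064.3 m.
Inverse transverse Mercator on WGS84 gives φ = -47.20770021°, λ = -12.62959985°.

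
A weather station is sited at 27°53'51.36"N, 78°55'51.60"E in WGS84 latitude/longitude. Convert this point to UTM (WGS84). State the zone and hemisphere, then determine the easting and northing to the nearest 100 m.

Zone 44N: E 296400 m, N 3087600 m

Longitude 78.9310° lies in the 6° band [78°, 84°), giving zone 44; latitude is north of the equator, so 44N.
Zone 44 central meridian λ₀ = 6×44 − 183 = 81°; Δλ = -2.0690°.
Transverse Mercator on WGS84 with k₀ = 0.9996 gives E = 296353.661 m, N = 3087579.973 m.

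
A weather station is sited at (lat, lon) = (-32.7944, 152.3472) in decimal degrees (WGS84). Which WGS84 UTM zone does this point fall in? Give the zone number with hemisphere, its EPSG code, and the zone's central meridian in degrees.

UTM zone = ⌊(λ + 180)/6⌋ + 1; 152.3472° ∈ [150°, 156°) → zone 56.
Hemisphere: S (φ < 0).
Central meridian λ₀ = 6×56 − 183 = 153°.
EPSG code: 32756.

Zone 56S (EPSG:32756), central meridian 153°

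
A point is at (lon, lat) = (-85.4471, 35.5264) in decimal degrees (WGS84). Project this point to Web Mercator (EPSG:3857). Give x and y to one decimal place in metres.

x -9511927.7 m, y 4235648.9 m

Web Mercator is spherical with R = a = 6378137 m.
x = R·λ = 6378137 × -1.491333231 = -9511927.662 m.
y = R·ln tan(π/4 + φ/2) = 6378137 × 0.664088731 = 4235648.905 m.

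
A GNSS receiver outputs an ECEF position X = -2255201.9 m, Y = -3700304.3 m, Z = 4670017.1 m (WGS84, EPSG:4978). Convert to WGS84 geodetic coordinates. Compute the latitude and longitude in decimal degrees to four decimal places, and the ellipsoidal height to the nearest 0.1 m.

λ = atan2(Y, X) = -121.36079952°; p = √(X²+Y²) = 4333380.6 m.
Bowring's method on WGS84 (a = 6378137 m, b = 6356752.314 m) gives φ = 47.33299987°, h = 4192.685 m.

lat 47.3330°, lon -121.3608°, h 4192.7 m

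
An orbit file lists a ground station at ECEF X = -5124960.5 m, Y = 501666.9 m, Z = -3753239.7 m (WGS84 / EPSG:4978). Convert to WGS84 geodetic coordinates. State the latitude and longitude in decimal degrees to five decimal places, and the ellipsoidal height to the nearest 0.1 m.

λ = atan2(Y, X) = 174.40930028°; p = √(X²+Y²) = 5149455.3 m.
Bowring's method on WGS84 (a = 6378137 m, b = 6356752.314 m) gives φ = -36.27019962°, h = 1409.610 m.

lat -36.27020°, lon 174.40930°, h 1409.6 m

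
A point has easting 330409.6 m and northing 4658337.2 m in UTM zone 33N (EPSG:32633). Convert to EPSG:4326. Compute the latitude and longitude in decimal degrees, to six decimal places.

lat 42.058800°, lon 12.950400°

Zone 33N: λ₀ = 15°, k₀ = 0.9996, false easting 500000 m.
Meridian distance M = (N − FN)/k₀ = 4660201.3 m.
Inverse transverse Mercator on WGS84 gives φ = 42.05879990°, λ = 12.95040016°.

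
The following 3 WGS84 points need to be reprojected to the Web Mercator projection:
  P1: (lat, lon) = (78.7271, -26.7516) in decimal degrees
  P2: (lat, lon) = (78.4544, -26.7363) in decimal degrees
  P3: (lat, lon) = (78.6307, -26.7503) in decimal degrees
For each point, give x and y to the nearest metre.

P1: x -2977974 m, y 14770103 m; P2: x -2976271 m, y 14616635 m; P3: x -2977830 m, y 14715437 m

Web Mercator: x = R·λ, y = R·ln tan(π/4+φ/2), R = 6378137 m.
P1 (78.7271°, -26.7516°) → (-2977974.490, 14770102.968) m.
P2 (78.4544°, -26.7363°) → (-2976271.302, 14616635.487) m.
P3 (78.6307°, -26.7503°) → (-2977829.775, 14715437.320) m.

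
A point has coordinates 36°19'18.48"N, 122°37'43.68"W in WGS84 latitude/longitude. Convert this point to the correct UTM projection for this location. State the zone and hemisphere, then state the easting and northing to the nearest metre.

Zone 10N: E 533319 m, N 4019706 m

Longitude -122.6288° lies in the 6° band [-126°, -120°), giving zone 10; latitude is north of the equator, so 10N.
Zone 10 central meridian λ₀ = 6×10 − 183 = -123°; Δλ = +0.3712°.
Transverse Mercator on WGS84 with k₀ = 0.9996 gives E = 533318.997 m, N = 4019705.668 m.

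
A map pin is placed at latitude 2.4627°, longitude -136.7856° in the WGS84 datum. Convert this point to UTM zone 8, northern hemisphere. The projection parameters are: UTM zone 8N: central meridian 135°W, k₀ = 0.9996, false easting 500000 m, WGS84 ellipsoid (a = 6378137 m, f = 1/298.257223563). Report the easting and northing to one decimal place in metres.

Zone 8 central meridian λ₀ = 6×8 − 183 = -135°; Δλ = -1.7856°.
Transverse Mercator on WGS84 with k₀ = 0.9996 gives E = 301457.472 m, N = 272336.995 m.

E 301457.5 m, N 272337.0 m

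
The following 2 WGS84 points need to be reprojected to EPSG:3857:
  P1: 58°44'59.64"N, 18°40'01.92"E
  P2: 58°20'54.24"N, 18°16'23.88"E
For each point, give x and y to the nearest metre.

Web Mercator: x = R·λ, y = R·ln tan(π/4+φ/2), R = 6378137 m.
P1 (58.7499°, 18.6672°) → (2078023.199, 8126525.914) m.
P2 (58.3484°, 18.2733°) → (2034174.451, 8040864.383) m.

P1: x 2078023 m, y 8126526 m; P2: x 2034174 m, y 8040864 m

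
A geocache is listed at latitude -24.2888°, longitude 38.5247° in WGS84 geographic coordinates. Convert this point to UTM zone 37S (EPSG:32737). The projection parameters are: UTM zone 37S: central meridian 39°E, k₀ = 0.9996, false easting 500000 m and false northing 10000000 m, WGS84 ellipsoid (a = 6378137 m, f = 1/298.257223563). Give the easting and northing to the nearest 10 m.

E 451760 m, N 7313720 m

Zone 37 central meridian λ₀ = 6×37 − 183 = 39°; Δλ = -0.4753°.
Transverse Mercator on WGS84 with k₀ = 0.9996 gives E = 451764.854 m, N = 7313716.382 m.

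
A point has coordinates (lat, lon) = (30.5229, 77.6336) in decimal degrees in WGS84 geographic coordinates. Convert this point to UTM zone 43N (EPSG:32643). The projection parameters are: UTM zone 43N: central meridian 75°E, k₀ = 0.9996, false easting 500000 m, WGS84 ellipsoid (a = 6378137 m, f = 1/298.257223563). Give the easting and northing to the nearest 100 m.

Zone 43 central meridian λ₀ = 6×43 − 183 = 75°; Δλ = +2.6336°.
Transverse Mercator on WGS84 with k₀ = 0.9996 gives E = 752705.819 m, N = 3379680.211 m.

E 752700 m, N 3379700 m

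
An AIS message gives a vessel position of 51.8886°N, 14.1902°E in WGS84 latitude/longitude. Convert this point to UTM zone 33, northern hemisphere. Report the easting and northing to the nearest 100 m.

E 444300 m, N 5749000 m

Zone 33 central meridian λ₀ = 6×33 − 183 = 15°; Δλ = -0.8098°.
Transverse Mercator on WGS84 with k₀ = 0.9996 gives E = 444269.339 m, N = 5748957.992 m.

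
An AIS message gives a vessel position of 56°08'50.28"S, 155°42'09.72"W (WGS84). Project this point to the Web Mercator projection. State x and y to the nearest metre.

Web Mercator is spherical with R = a = 6378137 m.
x = R·λ = 6378137 × -2.717524769 = -17332745.279 m.
y = R·ln tan(π/4 + φ/2) = 6378137 × -1.189656945 = -7587794.977 m.

x -17332745 m, y -7587795 m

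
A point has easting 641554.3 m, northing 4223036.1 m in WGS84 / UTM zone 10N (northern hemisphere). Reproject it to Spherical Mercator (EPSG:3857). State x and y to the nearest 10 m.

x -13512470 m, y 4599800 m

Unproject from UTM 10N (λ₀ = -123°) → φ = 38.14410005°, λ = -121.38460026°.
Web Mercator (R = 6378137 m): x = -13512471.891 m, y = 4599802.364 m.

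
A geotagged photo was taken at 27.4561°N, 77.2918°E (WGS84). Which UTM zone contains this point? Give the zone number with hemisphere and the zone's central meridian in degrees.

Zone 43N, central meridian 75°

UTM zone = ⌊(λ + 180)/6⌋ + 1; 77.2918° ∈ [72°, 78°) → zone 43.
Hemisphere: N (φ ≥ 0).
Central meridian λ₀ = 6×43 − 183 = 75°.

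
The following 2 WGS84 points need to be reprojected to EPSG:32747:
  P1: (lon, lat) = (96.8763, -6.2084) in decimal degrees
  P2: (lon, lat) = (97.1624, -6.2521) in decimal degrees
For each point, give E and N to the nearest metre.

P1: E 265009 m, N 9313287 m; P2: E 296695 m, N 9308572 m

UTM zone 47S: λ₀ = 99°, k₀ = 0.9996.
P1 (-6.2084°, 96.8763°) → (265009.212, 9313287.217) m.
P2 (-6.2521°, 97.1624°) → (296694.968, 9308572.480) m.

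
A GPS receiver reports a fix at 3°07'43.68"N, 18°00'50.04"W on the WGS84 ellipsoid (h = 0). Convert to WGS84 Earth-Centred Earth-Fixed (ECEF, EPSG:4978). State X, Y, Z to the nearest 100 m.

WGS84: a = 6378137 m, e² = 0.006694380; N(φ) = a/√(1−e²sin²φ) = 6378200.600 m.
X = (N+h)·cosφ·cosλ = 6056509.360 m; Y = (N+h)·cosφ·sinλ = -1969503.743 m; Z = (N(1−e²)+h)·sinφ = 345796.322 m.

X 6056500 m, Y -1969500 m, Z 345800 m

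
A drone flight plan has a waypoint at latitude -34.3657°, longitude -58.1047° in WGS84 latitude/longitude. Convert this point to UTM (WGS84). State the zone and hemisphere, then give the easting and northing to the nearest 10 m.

Longitude -58.1047° lies in the 6° band [-60°, -54°), giving zone 21; latitude is south of the equator, so 21S.
Zone 21 central meridian λ₀ = 6×21 − 183 = -57°; Δλ = -1.1047°.
Transverse Mercator on WGS84 with k₀ = 0.9996 gives E = 398420.299 m, N = 6196741.915 m.

Zone 21S: E 398420 m, N 6196740 m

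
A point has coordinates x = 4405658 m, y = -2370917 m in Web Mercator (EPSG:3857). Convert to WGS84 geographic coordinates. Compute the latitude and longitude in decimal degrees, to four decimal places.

lat -20.8241°, lon 39.5767°

R = 6378137 m. λ = x/R = 39.57669918°.
φ = 2·arctan(exp(y/R)) − 90° = 2·arctan(0.68954) − 90° = -20.82410245°.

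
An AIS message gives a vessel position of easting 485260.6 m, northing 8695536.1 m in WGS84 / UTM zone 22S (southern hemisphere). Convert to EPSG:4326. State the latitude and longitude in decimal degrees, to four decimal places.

Zone 22S: λ₀ = -51°, k₀ = 0.9996, false easting 500000 m, false northing 10000000 m.
Meridian distance M = (N − FN)/k₀ = -1304985.9 m.
Inverse transverse Mercator on WGS84 gives φ = -11.80020037°, λ = -51.13529995°.

lat -11.8002°, lon -51.1353°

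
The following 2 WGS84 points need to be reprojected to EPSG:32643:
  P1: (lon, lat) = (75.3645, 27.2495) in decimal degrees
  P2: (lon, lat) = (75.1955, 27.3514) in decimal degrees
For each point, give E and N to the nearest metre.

UTM zone 43N: λ₀ = 75°, k₀ = 0.9996.
P1 (27.2495°, 75.3645°) → (536083.924, 3014122.707) m.
P2 (27.3514°, 75.1955°) → (519335.936, 3025372.155) m.

P1: E 536084 m, N 3014123 m; P2: E 519336 m, N 3025372 m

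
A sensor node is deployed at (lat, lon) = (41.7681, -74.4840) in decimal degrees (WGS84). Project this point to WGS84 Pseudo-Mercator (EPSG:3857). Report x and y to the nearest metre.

Web Mercator is spherical with R = a = 6378137 m.
x = R·λ = 6378137 × -1.299991040 = -8291520.952 m.
y = R·ln tan(π/4 + φ/2) = 6378137 × 0.803730776 = 5126304.998 m.

x -8291521 m, y 5126305 m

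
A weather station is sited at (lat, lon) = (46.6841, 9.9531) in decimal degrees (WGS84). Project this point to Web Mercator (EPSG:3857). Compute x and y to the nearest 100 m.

Web Mercator is spherical with R = a = 6378137 m.
x = R·λ = 6378137 × 0.173714366 = 1107974.024 m.
y = R·ln tan(π/4 + φ/2) = 6378137 × 0.923571056 = 5890662.727 m.

x 1108000 m, y 5890700 m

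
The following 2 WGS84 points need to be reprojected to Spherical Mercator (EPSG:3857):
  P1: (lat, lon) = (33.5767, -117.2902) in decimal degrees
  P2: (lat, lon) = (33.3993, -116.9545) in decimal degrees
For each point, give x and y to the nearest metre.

P1: x -13056685 m, y 3972104 m; P2: x -13019315 m, y 3948425 m

Web Mercator: x = R·λ, y = R·ln tan(π/4+φ/2), R = 6378137 m.
P1 (33.5767°, -117.2902°) → (-13056685.339, 3972103.817) m.
P2 (33.3993°, -116.9545°) → (-13019315.386, 3948425.089) m.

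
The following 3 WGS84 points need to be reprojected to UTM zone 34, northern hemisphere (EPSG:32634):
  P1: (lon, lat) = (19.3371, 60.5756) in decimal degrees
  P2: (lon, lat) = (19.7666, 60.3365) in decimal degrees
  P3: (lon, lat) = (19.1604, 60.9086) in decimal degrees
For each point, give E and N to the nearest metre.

UTM zone 34N: λ₀ = 21°, k₀ = 0.9996.
P1 (60.5756°, 19.3371°) → (408869.842, 6716669.226) m.
P2 (60.3365°, 19.7666°) → (431906.332, 6689524.296) m.
P3 (60.9086°, 19.1604°) → (400226.975, 6754006.697) m.

P1: E 408870 m, N 6716669 m; P2: E 431906 m, N 6689524 m; P3: E 400227 m, N 6754007 m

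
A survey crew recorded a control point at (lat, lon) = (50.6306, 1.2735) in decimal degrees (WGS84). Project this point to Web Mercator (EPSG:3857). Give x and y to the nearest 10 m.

Web Mercator is spherical with R = a = 6378137 m.
x = R·λ = 6378137 × 0.022226768 = 141765.372 m.
y = R·ln tan(π/4 + φ/2) = 6378137 × 1.027919193 = 6556209.438 m.

x 141770 m, y 6556210 m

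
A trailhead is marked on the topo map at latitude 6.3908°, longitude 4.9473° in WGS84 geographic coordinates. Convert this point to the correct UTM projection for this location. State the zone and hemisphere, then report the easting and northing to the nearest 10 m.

Longitude 4.9473° lies in the 6° band [0°, 6°), giving zone 31; latitude is north of the equator, so 31N.
Zone 31 central meridian λ₀ = 6×31 − 183 = 3°; Δλ = +1.9473°.
Transverse Mercator on WGS84 with k₀ = 0.9996 gives E = 715388.854 m, N = 706812.295 m.

Zone 31N: E 715390 m, N 706810 m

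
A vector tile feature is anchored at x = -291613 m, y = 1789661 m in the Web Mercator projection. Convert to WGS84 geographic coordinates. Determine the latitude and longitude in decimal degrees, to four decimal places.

lat 15.8699°, lon -2.6196°

R = 6378137 m. λ = x/R = -2.61960415°.
φ = 2·arctan(exp(y/R)) − 90° = 2·arctan(1.32391) − 90° = 15.86989700°.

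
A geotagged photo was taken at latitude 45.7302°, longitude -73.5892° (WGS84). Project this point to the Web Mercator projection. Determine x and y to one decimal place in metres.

Web Mercator is spherical with R = a = 6378137 m.
x = R·λ = 6378137 × -1.284373834 = -8191912.272 m.
y = R·ln tan(π/4 + φ/2) = 6378137 × 0.899513211 = 5737218.494 m.

x -8191912.3 m, y 5737218.5 m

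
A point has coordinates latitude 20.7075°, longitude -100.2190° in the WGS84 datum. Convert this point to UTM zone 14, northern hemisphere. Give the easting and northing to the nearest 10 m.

Zone 14 central meridian λ₀ = 6×14 − 183 = -99°; Δλ = -1.2190°.
Transverse Mercator on WGS84 with k₀ = 0.9996 gives E = 373058.374 m, N = 2290253.955 m.

E 373060 m, N 2290250 m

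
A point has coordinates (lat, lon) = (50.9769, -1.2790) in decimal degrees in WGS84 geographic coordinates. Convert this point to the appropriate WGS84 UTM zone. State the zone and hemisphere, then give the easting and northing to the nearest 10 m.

Longitude -1.2790° lies in the 6° band [-6°, 0°), giving zone 30; latitude is north of the equator, so 30N.
Zone 30 central meridian λ₀ = 6×30 − 183 = -3°; Δλ = +1.7210°.
Transverse Mercator on WGS84 with k₀ = 0.9996 gives E = 620818.087 m, N = 5648665.958 m.

Zone 30N: E 620820 m, N 5648670 m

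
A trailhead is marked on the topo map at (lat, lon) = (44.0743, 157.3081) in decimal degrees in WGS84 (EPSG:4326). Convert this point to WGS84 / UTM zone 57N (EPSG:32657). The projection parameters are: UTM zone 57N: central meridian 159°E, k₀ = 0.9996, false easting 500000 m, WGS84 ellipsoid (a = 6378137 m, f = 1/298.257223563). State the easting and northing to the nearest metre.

Zone 57 central meridian λ₀ = 6×57 − 183 = 159°; Δλ = -1.6919°.
Transverse Mercator on WGS84 with k₀ = 0.9996 gives E = 364522.146 m, N = 4881516.813 m.

E 364522 m, N 4881517 m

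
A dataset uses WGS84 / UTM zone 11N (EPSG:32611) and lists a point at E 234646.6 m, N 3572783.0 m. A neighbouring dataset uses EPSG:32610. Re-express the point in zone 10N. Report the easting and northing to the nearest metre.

E 799884 m, N 3573749 m

UTM 11N → geographic: φ = 32.26040002°, λ = -119.81679953°.
UTM 10N (λ₀ = -123°) forward: E = 799884.285 m, N = 3573748.967 m.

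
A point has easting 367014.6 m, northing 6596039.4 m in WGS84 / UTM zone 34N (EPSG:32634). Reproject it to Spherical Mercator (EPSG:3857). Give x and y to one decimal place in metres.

Unproject from UTM 34N (λ₀ = 21°) → φ = 59.48170006°, λ = 18.65210011°.
Web Mercator (R = 6378137 m): x = 2076342.286 m, y = 8285237.248 m.

x 2076342.3 m, y 8285237.2 m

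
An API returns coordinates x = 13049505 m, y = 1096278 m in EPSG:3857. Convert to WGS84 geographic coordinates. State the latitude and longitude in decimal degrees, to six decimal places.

R = 6378137 m. λ = x/R = 117.22569792°.
φ = 2·arctan(exp(y/R)) − 90° = 2·arctan(1.18754) − 90° = 9.79989795°.

lat 9.799898°, lon 117.225698°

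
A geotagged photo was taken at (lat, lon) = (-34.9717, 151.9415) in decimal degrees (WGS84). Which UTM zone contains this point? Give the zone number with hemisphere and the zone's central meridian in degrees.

UTM zone = ⌊(λ + 180)/6⌋ + 1; 151.9415° ∈ [150°, 156°) → zone 56.
Hemisphere: S (φ < 0).
Central meridian λ₀ = 6×56 − 183 = 153°.

Zone 56S, central meridian 153°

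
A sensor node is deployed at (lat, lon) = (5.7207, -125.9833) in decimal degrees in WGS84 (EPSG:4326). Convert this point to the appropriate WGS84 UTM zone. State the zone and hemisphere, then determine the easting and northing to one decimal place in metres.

Longitude -125.9833° lies in the 6° band [-126°, -120°), giving zone 10; latitude is north of the equator, so 10N.
Zone 10 central meridian λ₀ = 6×10 − 183 = -123°; Δλ = -2.9833°.
Transverse Mercator on WGS84 with k₀ = 0.9996 gives E = 169528.360 m, N = 633188.477 m.

Zone 10N: E 169528.4 m, N 633188.5 m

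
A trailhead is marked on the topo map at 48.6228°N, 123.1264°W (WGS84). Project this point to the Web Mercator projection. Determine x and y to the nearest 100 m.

x -13706400 m, y 6211100 m

Web Mercator is spherical with R = a = 6378137 m.
x = R·λ = 6378137 × -2.148961076 = -13706368.151 m.
y = R·ln tan(π/4 + φ/2) = 6378137 × 0.973810868 = 6211099.129 m.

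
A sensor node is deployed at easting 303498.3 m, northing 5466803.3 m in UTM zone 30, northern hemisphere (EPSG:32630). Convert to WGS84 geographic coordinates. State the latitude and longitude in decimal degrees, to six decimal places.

Zone 30N: λ₀ = -3°, k₀ = 0.9996, false easting 500000 m.
Meridian distance M = (N − FN)/k₀ = 5468990.9 m.
Inverse transverse Mercator on WGS84 gives φ = 49.32229972°, λ = -5.70419939°.

lat 49.322300°, lon -5.704199°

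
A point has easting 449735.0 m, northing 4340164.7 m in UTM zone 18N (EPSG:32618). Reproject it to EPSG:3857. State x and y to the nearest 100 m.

x -8413800 m, y 4751700 m

Unproject from UTM 18N (λ₀ = -75°) → φ = 39.20930010°, λ = -75.58219963°.
Web Mercator (R = 6378137 m): x = -8413771.976 m, y = 4751696.513 m.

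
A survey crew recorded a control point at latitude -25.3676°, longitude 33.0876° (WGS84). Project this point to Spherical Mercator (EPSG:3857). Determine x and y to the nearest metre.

x 3683295 m, y -2920964 m

Web Mercator is spherical with R = a = 6378137 m.
x = R·λ = 6378137 × 0.577487562 = 3683294.784 m.
y = R·ln tan(π/4 + φ/2) = 6378137 × -0.457965075 = -2920963.988 m.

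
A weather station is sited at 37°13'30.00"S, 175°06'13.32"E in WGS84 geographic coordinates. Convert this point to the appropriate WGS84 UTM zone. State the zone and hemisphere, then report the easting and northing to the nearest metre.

Zone 60S: E 331765 m, N 5878483 m

Longitude 175.1037° lies in the 6° band [174°, 180°), giving zone 60; latitude is south of the equator, so 60S.
Zone 60 central meridian λ₀ = 6×60 − 183 = 177°; Δλ = -1.8963°.
Transverse Mercator on WGS84 with k₀ = 0.9996 gives E = 331764.829 m, N = 5878482.643 m.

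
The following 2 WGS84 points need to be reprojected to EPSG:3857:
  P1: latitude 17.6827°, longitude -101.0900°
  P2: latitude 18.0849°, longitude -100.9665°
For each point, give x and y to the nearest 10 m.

P1: x -11253290 m, y 2000440 m; P2: x -11239540 m, y 2047490 m

Web Mercator: x = R·λ, y = R·ln tan(π/4+φ/2), R = 6378137 m.
P1 (17.6827°, -101.0900°) → (-11253287.324, 2000442.323) m.
P2 (18.0849°, -100.9665°) → (-11239539.367, 2047488.337) m.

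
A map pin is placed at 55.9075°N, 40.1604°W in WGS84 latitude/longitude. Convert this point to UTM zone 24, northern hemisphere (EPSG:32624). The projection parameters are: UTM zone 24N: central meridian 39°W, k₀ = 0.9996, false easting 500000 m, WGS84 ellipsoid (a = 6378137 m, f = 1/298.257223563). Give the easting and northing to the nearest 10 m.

E 427460 m, N 6196390 m

Zone 24 central meridian λ₀ = 6×24 − 183 = -39°; Δλ = -1.1604°.
Transverse Mercator on WGS84 with k₀ = 0.9996 gives E = 427457.467 m, N = 6196393.042 m.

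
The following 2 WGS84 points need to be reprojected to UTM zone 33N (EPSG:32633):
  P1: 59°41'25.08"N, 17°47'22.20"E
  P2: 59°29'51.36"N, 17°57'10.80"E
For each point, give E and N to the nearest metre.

UTM zone 33N: λ₀ = 15°, k₀ = 0.9996.
P1 (59.6903°, 17.7895°) → (657013.339, 6620222.129) m.
P2 (59.4976°, 17.9530°) → (667166.526, 6599175.119) m.

P1: E 657013 m, N 6620222 m; P2: E 667167 m, N 6599175 m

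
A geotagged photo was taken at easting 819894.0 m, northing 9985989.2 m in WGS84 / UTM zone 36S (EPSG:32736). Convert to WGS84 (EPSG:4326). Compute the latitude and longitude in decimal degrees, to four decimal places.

Zone 36S: λ₀ = 33°, k₀ = 0.9996, false easting 500000 m, false northing 10000000 m.
Meridian distance M = (N − FN)/k₀ = -14016.4 m.
Inverse transverse Mercator on WGS84 gives φ = -0.12659963°, λ = 35.87360000°.

lat -0.1266°, lon 35.8736°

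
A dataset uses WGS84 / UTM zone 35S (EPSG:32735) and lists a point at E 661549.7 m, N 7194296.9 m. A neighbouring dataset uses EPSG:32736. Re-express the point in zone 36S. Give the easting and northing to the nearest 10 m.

UTM 35S → geographic: φ = -25.35930033°, λ = 28.60550001°.
UTM 36S (λ₀ = 33°) forward: E = 57574.069 m, N = 7187990.241 m.

E 57570 m, N 7187990 m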